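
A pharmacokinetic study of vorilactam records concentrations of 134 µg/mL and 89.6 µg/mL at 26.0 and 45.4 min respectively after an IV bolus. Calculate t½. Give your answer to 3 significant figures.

33.4 minutes

k = ln(C₁/C₂) / (t₂ − t₁) = ln(134/89.6) / (45.4 − 26.0)
  = 0.4025 / 19.40 = 0.02075 min⁻¹
t½ = ln 2 / k = ln 2 / 0.02075 ≈ 33.4 minutes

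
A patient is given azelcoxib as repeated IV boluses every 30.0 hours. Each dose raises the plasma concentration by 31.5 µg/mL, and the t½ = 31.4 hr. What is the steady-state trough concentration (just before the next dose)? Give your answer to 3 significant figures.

k = ln 2 / 31.4 = 0.02207 hr⁻¹
Fraction remaining after one interval: e^(−kτ) = e^(−0.02207 × 30.0) = 0.5157
R = 1 / (1 − 0.5157) = 2.065
Css,max = 31.5 × 2.065 = 65.04 µg/mL
Css,min = Css,max × e^(−kτ) = 65.04 × 0.5157 ≈ 33.5 µg/mL

33.5 µg/mL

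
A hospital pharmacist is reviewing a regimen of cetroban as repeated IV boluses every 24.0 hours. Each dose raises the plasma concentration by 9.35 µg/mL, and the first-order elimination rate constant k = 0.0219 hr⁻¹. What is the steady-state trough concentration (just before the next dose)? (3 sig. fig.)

13.5 µg/mL

Fraction remaining after one interval: e^(−kτ) = e^(−0.02190 × 24.0) = 0.5912
R = 1 / (1 − 0.5912) = 2.446
Css,max = 9.35 × 2.446 = 22.87 µg/mL
Css,min = Css,max × e^(−kτ) = 22.87 × 0.5912 ≈ 13.5 µg/mL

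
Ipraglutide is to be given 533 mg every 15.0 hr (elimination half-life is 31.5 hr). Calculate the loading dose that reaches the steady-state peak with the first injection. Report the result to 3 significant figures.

k = ln 2 / 31.5 = 0.02200 hr⁻¹
Accumulation ratio R = 1 / (1 − e^(−kτ)) = 1 / (1 − e^(−0.02200×15.0)) = 1 / (1 − 0.7189) = 3.557
Loading dose = maintenance dose × R = 533 × 3.557 ≈ 1900 mg

1900 mg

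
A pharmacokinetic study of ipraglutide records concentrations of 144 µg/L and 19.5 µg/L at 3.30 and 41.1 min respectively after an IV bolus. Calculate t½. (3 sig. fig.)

k = ln(C₁/C₂) / (t₂ − t₁) = ln(144/19.5) / (41.1 − 3.30)
  = 1.999 / 37.80 = 0.05289 min⁻¹
t½ = ln 2 / k = ln 2 / 0.05289 ≈ 13.1 minutes

13.1 minutes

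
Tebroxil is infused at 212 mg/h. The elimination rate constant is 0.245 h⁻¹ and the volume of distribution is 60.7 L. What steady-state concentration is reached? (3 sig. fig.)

14.3 mg/L

CL = k · V = 0.245 × 60.7 = 14.87 L/h
Css = rate / CL = 212 / 14.87 ≈ 14.3 mg/L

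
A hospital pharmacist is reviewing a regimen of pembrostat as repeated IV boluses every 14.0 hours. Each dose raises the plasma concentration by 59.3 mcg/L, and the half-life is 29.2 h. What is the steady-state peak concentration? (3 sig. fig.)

k = ln 2 / 29.2 = 0.02374 h⁻¹
Fraction remaining after one interval: e^(−kτ) = e^(−0.02374 × 14.0) = 0.7172
R = 1 / (1 − 0.7172) = 3.537
Css,max = 59.3 × 3.537 ≈ 210 mcg/L

210 mcg/L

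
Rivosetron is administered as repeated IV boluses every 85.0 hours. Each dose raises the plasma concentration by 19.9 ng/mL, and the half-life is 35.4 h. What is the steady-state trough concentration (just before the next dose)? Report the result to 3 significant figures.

4.65 ng/mL

k = ln 2 / 35.4 = 0.01958 h⁻¹
Fraction remaining after one interval: e^(−kτ) = e^(−0.01958 × 85.0) = 0.1893
R = 1 / (1 − 0.1893) = 1.234
Css,max = 19.9 × 1.234 = 24.55 ng/mL
Css,min = Css,max × e^(−kτ) = 24.55 × 0.1893 ≈ 4.65 ng/mL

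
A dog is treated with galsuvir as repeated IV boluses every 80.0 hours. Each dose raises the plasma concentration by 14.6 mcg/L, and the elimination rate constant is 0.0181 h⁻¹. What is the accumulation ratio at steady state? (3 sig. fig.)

1.31

Fraction remaining after one interval: e^(−kτ) = e^(−0.01810 × 80.0) = 0.2350
R = 1 / (1 − 0.2350) = 1 / 0.7650 ≈ 1.31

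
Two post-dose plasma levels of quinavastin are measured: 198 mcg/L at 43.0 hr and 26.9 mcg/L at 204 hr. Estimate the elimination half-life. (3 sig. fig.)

55.9 hours

k = ln(C₁/C₂) / (t₂ − t₁) = ln(198/26.9) / (204 − 43.0)
  = 1.996 / 161.0 = 0.01240 hr⁻¹
t½ = ln 2 / k = ln 2 / 0.01240 ≈ 55.9 hours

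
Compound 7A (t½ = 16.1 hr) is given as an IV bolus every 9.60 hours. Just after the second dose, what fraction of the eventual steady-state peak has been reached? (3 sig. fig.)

0.562

k = ln 2 / 16.1 = 0.04305 hr⁻¹
f_n = 1 − e^(−nkτ) = 1 − e^(−2 × 0.04305 × 9.60) = 1 − e^(−0.8266) = 1 − 0.4375 ≈ 0.562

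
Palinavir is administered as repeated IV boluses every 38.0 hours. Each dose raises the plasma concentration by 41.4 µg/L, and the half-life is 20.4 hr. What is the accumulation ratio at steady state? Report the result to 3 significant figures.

k = ln 2 / 20.4 = 0.03398 hr⁻¹
Fraction remaining after one interval: e^(−kτ) = e^(−0.03398 × 38.0) = 0.2750
R = 1 / (1 − 0.2750) = 1 / 0.7250 ≈ 1.38

1.38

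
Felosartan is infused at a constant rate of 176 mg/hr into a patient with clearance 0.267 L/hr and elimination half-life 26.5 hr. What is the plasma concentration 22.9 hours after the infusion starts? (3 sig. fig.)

297 µg/mL

Css = rate / CL = 176 / 0.267 = 659.2 µg/mL
k = ln 2 / 26.5 = 0.02616 hr⁻¹
C(t) = Css (1 − e^(−kt)) = 659.2 × (1 − e^(−0.5990)) = 659.2 × 0.4506 ≈ 297 µg/mL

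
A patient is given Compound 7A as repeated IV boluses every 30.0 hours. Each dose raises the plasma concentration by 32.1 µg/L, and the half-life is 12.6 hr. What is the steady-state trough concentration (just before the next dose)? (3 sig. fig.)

7.63 µg/L

k = ln 2 / 12.6 = 0.05501 hr⁻¹
Fraction remaining after one interval: e^(−kτ) = e^(−0.05501 × 30.0) = 0.1920
R = 1 / (1 − 0.1920) = 1.238
Css,max = 32.1 × 1.238 = 39.73 µg/L
Css,min = Css,max × e^(−kτ) = 39.73 × 0.1920 ≈ 7.63 µg/L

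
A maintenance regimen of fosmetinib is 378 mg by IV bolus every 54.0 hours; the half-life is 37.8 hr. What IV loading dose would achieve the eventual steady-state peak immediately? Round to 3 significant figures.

601 mg

k = ln 2 / 37.8 = 0.01834 hr⁻¹
Accumulation ratio R = 1 / (1 − e^(−kτ)) = 1 / (1 − e^(−0.01834×54.0)) = 1 / (1 − 0.3715) = 1.591
Loading dose = maintenance dose × R = 378 × 1.591 ≈ 601 mg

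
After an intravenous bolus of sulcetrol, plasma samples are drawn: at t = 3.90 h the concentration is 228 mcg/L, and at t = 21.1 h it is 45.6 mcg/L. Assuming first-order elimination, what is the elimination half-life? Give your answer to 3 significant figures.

k = ln(C₁/C₂) / (t₂ − t₁) = ln(228/45.6) / (21.1 − 3.90)
  = 1.609 / 17.20 = 0.09357 h⁻¹
t½ = ln 2 / k = ln 2 / 0.09357 ≈ 7.41 hours

7.41 hours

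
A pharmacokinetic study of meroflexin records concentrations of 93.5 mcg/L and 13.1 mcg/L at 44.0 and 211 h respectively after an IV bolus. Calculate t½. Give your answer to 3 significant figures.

58.9 hours

k = ln(C₁/C₂) / (t₂ − t₁) = ln(93.5/13.1) / (211 − 44.0)
  = 1.965 / 167.0 = 0.01177 h⁻¹
t½ = ln 2 / k = ln 2 / 0.01177 ≈ 58.9 hours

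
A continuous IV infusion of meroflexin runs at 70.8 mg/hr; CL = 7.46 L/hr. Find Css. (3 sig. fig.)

Css = infusion rate / CL = 70.8 / 7.46 ≈ 9.49 µg/mL

9.49 µg/mL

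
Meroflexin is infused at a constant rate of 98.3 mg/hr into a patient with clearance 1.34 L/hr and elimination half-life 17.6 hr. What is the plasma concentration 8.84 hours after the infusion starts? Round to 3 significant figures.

Css = rate / CL = 98.3 / 1.34 = 73.36 mg/L
k = ln 2 / 17.6 = 0.03938 hr⁻¹
C(t) = Css (1 − e^(−kt)) = 73.36 × (1 − e^(−0.3481)) = 73.36 × 0.2940 ≈ 21.6 mg/L

21.6 mg/L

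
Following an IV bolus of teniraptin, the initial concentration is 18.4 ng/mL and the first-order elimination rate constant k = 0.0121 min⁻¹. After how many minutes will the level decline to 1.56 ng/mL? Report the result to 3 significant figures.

204 minutes

C(t) = C₀ e^(−kt)  ⇒  t = ln(C₀/C) / k
t = ln(18.4/1.56) / 0.01210 = 2.468 / 0.01210 ≈ 204 minutes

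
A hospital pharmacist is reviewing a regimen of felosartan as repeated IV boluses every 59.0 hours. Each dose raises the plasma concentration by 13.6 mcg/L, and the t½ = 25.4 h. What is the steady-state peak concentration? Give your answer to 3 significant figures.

k = ln 2 / 25.4 = 0.02729 h⁻¹
Fraction remaining after one interval: e^(−kτ) = e^(−0.02729 × 59.0) = 0.1999
R = 1 / (1 − 0.1999) = 1.250
Css,max = 13.6 × 1.250 ≈ 17.0 mcg/L

17.0 mcg/L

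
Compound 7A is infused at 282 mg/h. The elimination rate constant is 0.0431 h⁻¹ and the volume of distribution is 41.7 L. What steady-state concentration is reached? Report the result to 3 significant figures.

157 mg/L

CL = k · V = 0.0431 × 41.7 = 1.797 L/h
Css = rate / CL = 282 / 1.797 ≈ 157 mg/L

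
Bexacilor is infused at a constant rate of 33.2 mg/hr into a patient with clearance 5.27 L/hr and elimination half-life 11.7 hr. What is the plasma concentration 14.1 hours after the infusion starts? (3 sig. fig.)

3.57 mg/L

Css = rate / CL = 33.2 / 5.27 = 6.300 mg/L
k = ln 2 / 11.7 = 0.05924 hr⁻¹
C(t) = Css (1 − e^(−kt)) = 6.300 × (1 − e^(−0.8353)) = 6.300 × 0.5663 ≈ 3.57 mg/L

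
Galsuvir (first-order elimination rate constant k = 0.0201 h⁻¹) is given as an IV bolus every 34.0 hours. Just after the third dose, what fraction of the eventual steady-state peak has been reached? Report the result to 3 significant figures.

f_n = 1 − e^(−nkτ) = 1 − e^(−3 × 0.02010 × 34.0) = 1 − e^(−2.050) = 1 − 0.1287 ≈ 0.871

0.871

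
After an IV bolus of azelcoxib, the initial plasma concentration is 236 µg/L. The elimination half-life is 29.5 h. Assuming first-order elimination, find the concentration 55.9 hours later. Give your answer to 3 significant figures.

63.5 µg/L

k = ln 2 / 29.5 = 0.02350 h⁻¹
55.9 h is 1.895 half-lives, so C = 236 × (1/2)^1.895 = 236 × 0.2689 ≈ 63.5 µg/L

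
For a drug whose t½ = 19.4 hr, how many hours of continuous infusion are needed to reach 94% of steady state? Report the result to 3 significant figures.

k = ln 2 / 19.4 = 0.03573 hr⁻¹
f = 1 − e^(−kt)  ⇒  t = −ln(1 − f) / k
t = −ln(1 − 0.94) / 0.03573 = 2.813 / 0.03573 ≈ 78.7 hours

78.7 hours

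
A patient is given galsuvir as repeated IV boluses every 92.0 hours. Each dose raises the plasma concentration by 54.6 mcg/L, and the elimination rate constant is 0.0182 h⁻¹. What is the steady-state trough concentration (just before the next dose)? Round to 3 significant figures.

Fraction remaining after one interval: e^(−kτ) = e^(−0.01820 × 92.0) = 0.1874
R = 1 / (1 − 0.1874) = 1.231
Css,max = 54.6 × 1.231 = 67.19 mcg/L
Css,min = Css,max × e^(−kτ) = 67.19 × 0.1874 ≈ 12.6 mcg/L

12.6 mcg/L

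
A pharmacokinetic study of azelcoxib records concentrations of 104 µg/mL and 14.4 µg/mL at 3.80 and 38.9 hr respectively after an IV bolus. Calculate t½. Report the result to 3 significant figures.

12.3 hours

k = ln(C₁/C₂) / (t₂ − t₁) = ln(104/14.4) / (38.9 − 3.80)
  = 1.977 / 35.10 = 0.05633 hr⁻¹
t½ = ln 2 / k = ln 2 / 0.05633 ≈ 12.3 hours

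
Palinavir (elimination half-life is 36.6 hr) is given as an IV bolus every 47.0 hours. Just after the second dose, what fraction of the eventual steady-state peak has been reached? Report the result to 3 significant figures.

0.831

k = ln 2 / 36.6 = 0.01894 hr⁻¹
f_n = 1 − e^(−nkτ) = 1 − e^(−2 × 0.01894 × 47.0) = 1 − e^(−1.780) = 1 − 0.1686 ≈ 0.831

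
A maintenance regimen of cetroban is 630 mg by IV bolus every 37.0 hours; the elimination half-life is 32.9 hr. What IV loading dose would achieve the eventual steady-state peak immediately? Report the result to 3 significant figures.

1160 mg

k = ln 2 / 32.9 = 0.02107 hr⁻¹
Accumulation ratio R = 1 / (1 − e^(−kτ)) = 1 / (1 − e^(−0.02107×37.0)) = 1 / (1 − 0.4586) = 1.847
Loading dose = maintenance dose × R = 630 × 1.847 ≈ 1160 mg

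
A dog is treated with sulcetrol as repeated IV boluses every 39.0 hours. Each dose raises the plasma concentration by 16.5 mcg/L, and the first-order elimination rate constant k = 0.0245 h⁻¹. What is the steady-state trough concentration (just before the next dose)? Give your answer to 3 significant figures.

10.3 mcg/L

Fraction remaining after one interval: e^(−kτ) = e^(−0.02450 × 39.0) = 0.3846
R = 1 / (1 − 0.3846) = 1.625
Css,max = 16.5 × 1.625 = 26.81 mcg/L
Css,min = Css,max × e^(−kτ) = 26.81 × 0.3846 ≈ 10.3 mcg/L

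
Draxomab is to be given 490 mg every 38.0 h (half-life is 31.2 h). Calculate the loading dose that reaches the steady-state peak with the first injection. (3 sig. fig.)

859 mg

k = ln 2 / 31.2 = 0.02222 h⁻¹
Accumulation ratio R = 1 / (1 − e^(−kτ)) = 1 / (1 − e^(−0.02222×38.0)) = 1 / (1 − 0.4299) = 1.754
Loading dose = maintenance dose × R = 490 × 1.754 ≈ 859 mg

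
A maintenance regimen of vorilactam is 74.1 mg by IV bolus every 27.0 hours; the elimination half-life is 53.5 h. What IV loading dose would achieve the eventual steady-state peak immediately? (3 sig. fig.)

251 mg

k = ln 2 / 53.5 = 0.01296 h⁻¹
Accumulation ratio R = 1 / (1 − e^(−kτ)) = 1 / (1 − e^(−0.01296×27.0)) = 1 / (1 − 0.7048) = 3.388
Loading dose = maintenance dose × R = 74.1 × 3.388 ≈ 251 mg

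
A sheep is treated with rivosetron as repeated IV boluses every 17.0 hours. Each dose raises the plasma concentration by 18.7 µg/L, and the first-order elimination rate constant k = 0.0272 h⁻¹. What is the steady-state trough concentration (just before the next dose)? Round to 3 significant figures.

Fraction remaining after one interval: e^(−kτ) = e^(−0.02720 × 17.0) = 0.6298
R = 1 / (1 − 0.6298) = 2.701
Css,max = 18.7 × 2.701 = 50.51 µg/L
Css,min = Css,max × e^(−kτ) = 50.51 × 0.6298 ≈ 31.8 µg/L

31.8 µg/L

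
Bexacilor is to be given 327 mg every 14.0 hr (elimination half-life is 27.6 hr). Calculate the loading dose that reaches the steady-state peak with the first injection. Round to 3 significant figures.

k = ln 2 / 27.6 = 0.02511 hr⁻¹
Accumulation ratio R = 1 / (1 − e^(−kτ)) = 1 / (1 − e^(−0.02511×14.0)) = 1 / (1 − 0.7036) = 3.373
Loading dose = maintenance dose × R = 327 × 3.373 ≈ 1100 mg

1100 mg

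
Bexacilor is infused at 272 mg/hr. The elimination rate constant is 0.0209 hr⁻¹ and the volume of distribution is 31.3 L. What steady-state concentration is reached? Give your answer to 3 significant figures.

416 µg/mL

CL = k · V = 0.0209 × 31.3 = 0.6542 L/hr
Css = rate / CL = 272 / 0.6542 ≈ 416 µg/mL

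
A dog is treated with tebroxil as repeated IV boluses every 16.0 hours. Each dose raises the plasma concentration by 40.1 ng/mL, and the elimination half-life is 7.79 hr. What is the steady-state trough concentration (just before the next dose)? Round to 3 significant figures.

k = ln 2 / 7.79 = 0.08898 hr⁻¹
Fraction remaining after one interval: e^(−kτ) = e^(−0.08898 × 16.0) = 0.2408
R = 1 / (1 − 0.2408) = 1.317
Css,max = 40.1 × 1.317 = 52.82 ng/mL
Css,min = Css,max × e^(−kτ) = 52.82 × 0.2408 ≈ 12.7 ng/mL

12.7 ng/mL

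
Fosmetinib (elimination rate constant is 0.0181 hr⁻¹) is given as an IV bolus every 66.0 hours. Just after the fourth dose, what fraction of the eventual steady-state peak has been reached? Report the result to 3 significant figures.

0.992

f_n = 1 − e^(−nkτ) = 1 − e^(−4 × 0.01810 × 66.0) = 1 − e^(−4.778) = 1 − 0.008409 ≈ 0.992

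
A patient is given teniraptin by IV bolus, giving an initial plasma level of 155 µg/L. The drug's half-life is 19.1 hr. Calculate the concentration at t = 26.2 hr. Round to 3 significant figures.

59.9 µg/L

k = ln 2 / 19.1 = 0.03629 hr⁻¹
C(t) = C₀ e^(−kt) = 155 × e^(−0.03629 × 26.2) = 155 × e^(−0.9508) = 155 × 0.3864 ≈ 59.9 µg/L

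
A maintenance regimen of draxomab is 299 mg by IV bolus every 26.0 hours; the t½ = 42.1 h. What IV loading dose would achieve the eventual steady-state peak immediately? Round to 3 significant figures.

859 mg

k = ln 2 / 42.1 = 0.01646 h⁻¹
Accumulation ratio R = 1 / (1 − e^(−kτ)) = 1 / (1 − e^(−0.01646×26.0)) = 1 / (1 − 0.6518) = 2.872
Loading dose = maintenance dose × R = 299 × 2.872 ≈ 859 mg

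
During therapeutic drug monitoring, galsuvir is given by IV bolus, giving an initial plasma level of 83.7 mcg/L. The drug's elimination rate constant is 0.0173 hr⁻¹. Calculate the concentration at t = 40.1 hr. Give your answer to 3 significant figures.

C(t) = C₀ e^(−kt) = 83.7 × e^(−0.01730 × 40.1) = 83.7 × e^(−0.6937) = 83.7 × 0.4997 ≈ 41.8 mcg/L

41.8 mcg/L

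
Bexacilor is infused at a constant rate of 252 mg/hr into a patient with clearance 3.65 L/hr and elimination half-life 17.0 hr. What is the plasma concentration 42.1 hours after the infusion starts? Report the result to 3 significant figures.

Css = rate / CL = 252 / 3.65 = 69.04 mg/L
k = ln 2 / 17.0 = 0.04077 hr⁻¹
C(t) = Css (1 − e^(−kt)) = 69.04 × (1 − e^(−1.717)) = 69.04 × 0.8203 ≈ 56.6 mg/L

56.6 mg/L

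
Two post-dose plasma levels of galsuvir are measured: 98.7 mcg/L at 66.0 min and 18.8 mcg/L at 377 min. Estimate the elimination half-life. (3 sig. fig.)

k = ln(C₁/C₂) / (t₂ − t₁) = ln(98.7/18.8) / (377 − 66.0)
  = 1.658 / 311.0 = 0.005332 min⁻¹
t½ = ln 2 / k = ln 2 / 0.005332 ≈ 130 minutes

130 minutes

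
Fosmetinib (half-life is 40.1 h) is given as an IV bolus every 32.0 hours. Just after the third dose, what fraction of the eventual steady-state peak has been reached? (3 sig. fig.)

0.810

k = ln 2 / 40.1 = 0.01729 h⁻¹
f_n = 1 − e^(−nkτ) = 1 − e^(−3 × 0.01729 × 32.0) = 1 − e^(−1.659) = 1 − 0.1903 ≈ 0.810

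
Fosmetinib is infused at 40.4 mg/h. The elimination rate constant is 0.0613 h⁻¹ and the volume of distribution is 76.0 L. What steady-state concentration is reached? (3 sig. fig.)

8.67 mg/L

CL = k · V = 0.0613 × 76.0 = 4.659 L/h
Css = rate / CL = 40.4 / 4.659 ≈ 8.67 mg/L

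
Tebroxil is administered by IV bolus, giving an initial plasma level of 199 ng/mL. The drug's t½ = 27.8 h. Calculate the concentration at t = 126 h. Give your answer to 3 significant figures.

8.60 ng/mL

k = ln 2 / 27.8 = 0.02493 h⁻¹
C(t) = C₀ e^(−kt) = 199 × e^(−0.02493 × 126) = 199 × e^(−3.142) = 199 × 0.04321 ≈ 8.60 ng/mL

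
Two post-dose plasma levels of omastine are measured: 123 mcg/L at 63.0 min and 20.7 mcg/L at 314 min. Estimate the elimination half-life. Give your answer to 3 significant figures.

k = ln(C₁/C₂) / (t₂ − t₁) = ln(123/20.7) / (314 − 63.0)
  = 1.782 / 251.0 = 0.007100 min⁻¹
t½ = ln 2 / k = ln 2 / 0.007100 ≈ 97.6 minutes

97.6 minutes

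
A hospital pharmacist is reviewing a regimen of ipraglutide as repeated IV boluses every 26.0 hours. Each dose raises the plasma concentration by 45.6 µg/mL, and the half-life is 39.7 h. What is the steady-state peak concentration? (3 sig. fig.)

k = ln 2 / 39.7 = 0.01746 h⁻¹
Fraction remaining after one interval: e^(−kτ) = e^(−0.01746 × 26.0) = 0.6351
R = 1 / (1 − 0.6351) = 2.741
Css,max = 45.6 × 2.741 ≈ 125 µg/mL

125 µg/mL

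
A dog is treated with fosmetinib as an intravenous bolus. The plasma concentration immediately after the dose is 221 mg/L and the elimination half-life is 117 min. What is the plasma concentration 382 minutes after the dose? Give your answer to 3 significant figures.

23.0 mg/L

k = ln 2 / 117 = 0.005924 min⁻¹
382 min is 3.265 half-lives, so C = 221 × (1/2)^3.265 = 221 × 0.1040 ≈ 23.0 mg/L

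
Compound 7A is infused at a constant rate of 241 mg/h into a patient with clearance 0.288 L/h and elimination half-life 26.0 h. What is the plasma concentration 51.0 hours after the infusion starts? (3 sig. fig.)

Css = rate / CL = 241 / 0.288 = 836.8 µg/mL
k = ln 2 / 26.0 = 0.02666 h⁻¹
C(t) = Css (1 − e^(−kt)) = 836.8 × (1 − e^(−1.360)) = 836.8 × 0.7432 ≈ 622 µg/mL

622 µg/mL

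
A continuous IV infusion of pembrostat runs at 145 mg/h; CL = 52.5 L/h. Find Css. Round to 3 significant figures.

Css = infusion rate / CL = 145 / 52.5 ≈ 2.76 mg/L

2.76 mg/L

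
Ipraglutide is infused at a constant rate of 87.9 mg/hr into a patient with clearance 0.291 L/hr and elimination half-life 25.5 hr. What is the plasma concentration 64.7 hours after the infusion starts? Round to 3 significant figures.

250 mg/L

Css = rate / CL = 87.9 / 0.291 = 302.1 mg/L
k = ln 2 / 25.5 = 0.02718 hr⁻¹
C(t) = Css (1 − e^(−kt)) = 302.1 × (1 − e^(−1.759)) = 302.1 × 0.8277 ≈ 250 mg/L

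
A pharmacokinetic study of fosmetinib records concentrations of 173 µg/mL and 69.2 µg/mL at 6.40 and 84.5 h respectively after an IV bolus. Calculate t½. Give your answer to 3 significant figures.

59.1 hours

k = ln(C₁/C₂) / (t₂ − t₁) = ln(173/69.2) / (84.5 − 6.40)
  = 0.9163 / 78.10 = 0.01173 h⁻¹
t½ = ln 2 / k = ln 2 / 0.01173 ≈ 59.1 hours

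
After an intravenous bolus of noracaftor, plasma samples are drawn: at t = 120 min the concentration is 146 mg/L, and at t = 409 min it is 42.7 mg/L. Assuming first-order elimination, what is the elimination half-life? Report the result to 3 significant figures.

163 minutes

k = ln(C₁/C₂) / (t₂ − t₁) = ln(146/42.7) / (409 − 120)
  = 1.229 / 289.0 = 0.004254 min⁻¹
t½ = ln 2 / k = ln 2 / 0.004254 ≈ 163 minutes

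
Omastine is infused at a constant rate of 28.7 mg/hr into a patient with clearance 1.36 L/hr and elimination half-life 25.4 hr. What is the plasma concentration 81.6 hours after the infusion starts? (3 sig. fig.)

Css = rate / CL = 28.7 / 1.36 = 21.10 mg/L
k = ln 2 / 25.4 = 0.02729 hr⁻¹
C(t) = Css (1 − e^(−kt)) = 21.10 × (1 − e^(−2.227)) = 21.10 × 0.8921 ≈ 18.8 mg/L

18.8 mg/L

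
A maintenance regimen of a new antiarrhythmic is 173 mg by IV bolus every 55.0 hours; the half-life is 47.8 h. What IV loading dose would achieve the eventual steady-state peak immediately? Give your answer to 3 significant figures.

k = ln 2 / 47.8 = 0.01450 h⁻¹
Accumulation ratio R = 1 / (1 − e^(−kτ)) = 1 / (1 − e^(−0.01450×55.0)) = 1 / (1 − 0.4504) = 1.820
Loading dose = maintenance dose × R = 173 × 1.820 ≈ 315 mg

315 mg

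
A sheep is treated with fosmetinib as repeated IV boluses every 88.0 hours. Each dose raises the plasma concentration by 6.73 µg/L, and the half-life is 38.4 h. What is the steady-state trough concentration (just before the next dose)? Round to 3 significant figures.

1.73 µg/L

k = ln 2 / 38.4 = 0.01805 h⁻¹
Fraction remaining after one interval: e^(−kτ) = e^(−0.01805 × 88.0) = 0.2042
R = 1 / (1 − 0.2042) = 1.257
Css,max = 6.73 × 1.257 = 8.457 µg/L
Css,min = Css,max × e^(−kτ) = 8.457 × 0.2042 ≈ 1.73 µg/L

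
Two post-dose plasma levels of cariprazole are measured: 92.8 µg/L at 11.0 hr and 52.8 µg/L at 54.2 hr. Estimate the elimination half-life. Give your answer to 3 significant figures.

53.1 hours

k = ln(C₁/C₂) / (t₂ − t₁) = ln(92.8/52.8) / (54.2 − 11.0)
  = 0.5639 / 43.20 = 0.01305 hr⁻¹
t½ = ln 2 / k = ln 2 / 0.01305 ≈ 53.1 hours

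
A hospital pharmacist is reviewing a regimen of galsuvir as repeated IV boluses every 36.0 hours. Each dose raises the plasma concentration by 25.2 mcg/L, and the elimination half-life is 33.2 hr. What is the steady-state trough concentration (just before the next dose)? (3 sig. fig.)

22.5 mcg/L

k = ln 2 / 33.2 = 0.02088 hr⁻¹
Fraction remaining after one interval: e^(−kτ) = e^(−0.02088 × 36.0) = 0.4716
R = 1 / (1 − 0.4716) = 1.893
Css,max = 25.2 × 1.893 = 47.69 mcg/L
Css,min = Css,max × e^(−kτ) = 47.69 × 0.4716 ≈ 22.5 mcg/L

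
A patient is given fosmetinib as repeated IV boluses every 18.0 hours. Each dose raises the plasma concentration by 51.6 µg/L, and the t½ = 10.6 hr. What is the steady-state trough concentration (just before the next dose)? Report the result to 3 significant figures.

23.0 µg/L

k = ln 2 / 10.6 = 0.06539 hr⁻¹
Fraction remaining after one interval: e^(−kτ) = e^(−0.06539 × 18.0) = 0.3082
R = 1 / (1 − 0.3082) = 1.445
Css,max = 51.6 × 1.445 = 74.59 µg/L
Css,min = Css,max × e^(−kτ) = 74.59 × 0.3082 ≈ 23.0 µg/L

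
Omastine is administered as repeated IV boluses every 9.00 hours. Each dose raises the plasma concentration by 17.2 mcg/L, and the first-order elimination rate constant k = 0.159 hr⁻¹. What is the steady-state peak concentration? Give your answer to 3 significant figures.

Fraction remaining after one interval: e^(−kτ) = e^(−0.1590 × 9.00) = 0.2391
R = 1 / (1 − 0.2391) = 1.314
Css,max = 17.2 × 1.314 ≈ 22.6 mcg/L

22.6 mcg/L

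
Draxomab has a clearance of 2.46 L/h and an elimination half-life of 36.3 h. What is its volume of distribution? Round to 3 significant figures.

k = ln 2 / t½ = ln 2 / 36.3 = 0.01909 h⁻¹
V = CL / k = 2.46 / 0.01909 ≈ 129 L

129 L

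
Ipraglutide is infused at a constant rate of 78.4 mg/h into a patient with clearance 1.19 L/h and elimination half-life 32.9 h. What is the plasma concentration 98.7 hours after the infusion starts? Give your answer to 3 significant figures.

Css = rate / CL = 78.4 / 1.19 = 65.88 µg/mL
k = ln 2 / 32.9 = 0.02107 h⁻¹
C(t) = Css (1 − e^(−kt)) = 65.88 × (1 − e^(−2.079)) = 65.88 × 0.8750 ≈ 57.6 µg/mL

57.6 µg/mL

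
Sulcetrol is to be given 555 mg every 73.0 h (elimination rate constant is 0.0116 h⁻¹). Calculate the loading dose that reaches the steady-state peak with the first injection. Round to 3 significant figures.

Accumulation ratio R = 1 / (1 − e^(−kτ)) = 1 / (1 − e^(−0.01160×73.0)) = 1 / (1 − 0.4288) = 1.751
Loading dose = maintenance dose × R = 555 × 1.751 ≈ 972 mg

972 mg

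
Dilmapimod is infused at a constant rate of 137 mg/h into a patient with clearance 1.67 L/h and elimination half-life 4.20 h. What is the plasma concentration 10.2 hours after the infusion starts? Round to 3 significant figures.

Css = rate / CL = 137 / 1.67 = 82.04 mg/L
k = ln 2 / 4.20 = 0.1650 h⁻¹
C(t) = Css (1 − e^(−kt)) = 82.04 × (1 − e^(−1.683)) = 82.04 × 0.8143 ≈ 66.8 mg/L

66.8 mg/L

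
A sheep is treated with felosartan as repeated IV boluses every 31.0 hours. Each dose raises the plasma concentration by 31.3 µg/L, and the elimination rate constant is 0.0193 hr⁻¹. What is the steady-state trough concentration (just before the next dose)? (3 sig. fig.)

Fraction remaining after one interval: e^(−kτ) = e^(−0.01930 × 31.0) = 0.5497
R = 1 / (1 − 0.5497) = 2.221
Css,max = 31.3 × 2.221 = 69.52 µg/L
Css,min = Css,max × e^(−kτ) = 69.52 × 0.5497 ≈ 38.2 µg/L

38.2 µg/L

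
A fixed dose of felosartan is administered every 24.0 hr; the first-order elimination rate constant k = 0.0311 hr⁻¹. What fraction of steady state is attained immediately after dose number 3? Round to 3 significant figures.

f_n = 1 − e^(−nkτ) = 1 − e^(−3 × 0.03110 × 24.0) = 1 − e^(−2.239) = 1 − 0.1065 ≈ 0.893

0.893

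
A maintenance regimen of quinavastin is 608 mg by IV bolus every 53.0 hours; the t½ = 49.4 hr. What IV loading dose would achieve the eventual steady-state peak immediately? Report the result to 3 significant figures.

1160 mg

k = ln 2 / 49.4 = 0.01403 hr⁻¹
Accumulation ratio R = 1 / (1 − e^(−kτ)) = 1 / (1 − e^(−0.01403×53.0)) = 1 / (1 − 0.4754) = 1.906
Loading dose = maintenance dose × R = 608 × 1.906 ≈ 1160 mg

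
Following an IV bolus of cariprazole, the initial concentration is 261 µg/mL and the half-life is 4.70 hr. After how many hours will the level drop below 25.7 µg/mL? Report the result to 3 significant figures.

k = ln 2 / 4.70 = 0.1475 hr⁻¹
C(t) = C₀ e^(−kt)  ⇒  t = ln(C₀/C) / k
t = ln(261/25.7) / 0.1475 = 2.318 / 0.1475 ≈ 15.7 hours

15.7 hours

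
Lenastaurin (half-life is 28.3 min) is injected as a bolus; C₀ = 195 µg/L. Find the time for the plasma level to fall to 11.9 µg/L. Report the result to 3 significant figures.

114 minutes

k = ln 2 / 28.3 = 0.02449 min⁻¹
C(t) = C₀ e^(−kt)  ⇒  t = ln(C₀/C) / k
t = ln(195/11.9) / 0.02449 = 2.796 / 0.02449 ≈ 114 minutes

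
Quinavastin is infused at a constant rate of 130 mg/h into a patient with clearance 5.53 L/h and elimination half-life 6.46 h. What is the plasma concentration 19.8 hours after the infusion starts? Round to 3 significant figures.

20.7 mg/L

Css = rate / CL = 130 / 5.53 = 23.51 mg/L
k = ln 2 / 6.46 = 0.1073 h⁻¹
C(t) = Css (1 − e^(−kt)) = 23.51 × (1 − e^(−2.125)) = 23.51 × 0.8805 ≈ 20.7 mg/L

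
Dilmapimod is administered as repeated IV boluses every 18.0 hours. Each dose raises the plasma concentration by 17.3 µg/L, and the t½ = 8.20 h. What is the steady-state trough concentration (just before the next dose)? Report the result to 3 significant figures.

4.83 µg/L

k = ln 2 / 8.20 = 0.08453 h⁻¹
Fraction remaining after one interval: e^(−kτ) = e^(−0.08453 × 18.0) = 0.2184
R = 1 / (1 − 0.2184) = 1.279
Css,max = 17.3 × 1.279 = 22.13 µg/L
Css,min = Css,max × e^(−kτ) = 22.13 × 0.2184 ≈ 4.83 µg/L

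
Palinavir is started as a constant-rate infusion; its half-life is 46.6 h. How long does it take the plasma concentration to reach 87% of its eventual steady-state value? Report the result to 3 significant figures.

k = ln 2 / 46.6 = 0.01487 h⁻¹
f = 1 − e^(−kt)  ⇒  t = −ln(1 − f) / k
t = −ln(1 − 0.87) / 0.01487 = 2.040 / 0.01487 ≈ 137 hours

137 hours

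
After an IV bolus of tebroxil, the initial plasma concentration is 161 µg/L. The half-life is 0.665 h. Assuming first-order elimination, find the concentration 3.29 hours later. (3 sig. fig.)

k = ln 2 / 0.665 = 1.042 h⁻¹
3.29 h is 4.947 half-lives, so C = 161 × (1/2)^4.947 = 161 × 0.03241 ≈ 5.22 µg/L

5.22 µg/L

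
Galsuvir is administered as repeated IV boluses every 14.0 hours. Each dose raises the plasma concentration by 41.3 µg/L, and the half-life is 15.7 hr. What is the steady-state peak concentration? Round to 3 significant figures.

k = ln 2 / 15.7 = 0.04415 hr⁻¹
Fraction remaining after one interval: e^(−kτ) = e^(−0.04415 × 14.0) = 0.5390
R = 1 / (1 − 0.5390) = 2.169
Css,max = 41.3 × 2.169 ≈ 89.6 µg/L

89.6 µg/L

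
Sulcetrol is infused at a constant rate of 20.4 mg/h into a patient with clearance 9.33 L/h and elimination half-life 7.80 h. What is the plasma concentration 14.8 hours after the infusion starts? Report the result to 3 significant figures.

Css = rate / CL = 20.4 / 9.33 = 2.186 µg/mL
k = ln 2 / 7.80 = 0.08887 h⁻¹
C(t) = Css (1 − e^(−kt)) = 2.186 × (1 − e^(−1.315)) = 2.186 × 0.7316 ≈ 1.60 µg/mL

1.60 µg/mL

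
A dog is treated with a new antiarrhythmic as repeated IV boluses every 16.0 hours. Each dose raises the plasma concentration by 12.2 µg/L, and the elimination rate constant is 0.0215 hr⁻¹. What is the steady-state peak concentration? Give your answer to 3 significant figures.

41.9 µg/L

Fraction remaining after one interval: e^(−kτ) = e^(−0.02150 × 16.0) = 0.7089
R = 1 / (1 − 0.7089) = 3.436
Css,max = 12.2 × 3.436 ≈ 41.9 µg/L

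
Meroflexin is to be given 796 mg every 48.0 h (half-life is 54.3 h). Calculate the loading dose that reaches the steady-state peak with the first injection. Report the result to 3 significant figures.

k = ln 2 / 54.3 = 0.01277 h⁻¹
Accumulation ratio R = 1 / (1 − e^(−kτ)) = 1 / (1 − e^(−0.01277×48.0)) = 1 / (1 − 0.5419) = 2.183
Loading dose = maintenance dose × R = 796 × 2.183 ≈ 1740 mg

1740 mg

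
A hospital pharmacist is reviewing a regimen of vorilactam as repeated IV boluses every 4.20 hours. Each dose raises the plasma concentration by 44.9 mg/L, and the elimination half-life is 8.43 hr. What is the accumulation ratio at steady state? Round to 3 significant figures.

k = ln 2 / 8.43 = 0.08222 hr⁻¹
Fraction remaining after one interval: e^(−kτ) = e^(−0.08222 × 4.20) = 0.7080
R = 1 / (1 − 0.7080) = 1 / 0.2920 ≈ 3.42

3.42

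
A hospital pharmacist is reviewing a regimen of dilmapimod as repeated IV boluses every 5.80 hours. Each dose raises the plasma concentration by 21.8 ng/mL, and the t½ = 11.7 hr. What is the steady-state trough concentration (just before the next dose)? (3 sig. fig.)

k = ln 2 / 11.7 = 0.05924 hr⁻¹
Fraction remaining after one interval: e^(−kτ) = e^(−0.05924 × 5.80) = 0.7092
R = 1 / (1 − 0.7092) = 3.439
Css,max = 21.8 × 3.439 = 74.97 ng/mL
Css,min = Css,max × e^(−kτ) = 74.97 × 0.7092 ≈ 53.2 ng/mL

53.2 ng/mL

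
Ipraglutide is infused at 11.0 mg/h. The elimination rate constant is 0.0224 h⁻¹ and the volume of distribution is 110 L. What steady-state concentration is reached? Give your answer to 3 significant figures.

4.46 µg/mL

CL = k · V = 0.0224 × 110 = 2.464 L/h
Css = rate / CL = 11.0 / 2.464 ≈ 4.46 µg/mL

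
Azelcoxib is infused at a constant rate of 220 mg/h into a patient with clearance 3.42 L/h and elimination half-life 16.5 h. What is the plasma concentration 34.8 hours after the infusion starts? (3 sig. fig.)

49.4 µg/mL

Css = rate / CL = 220 / 3.42 = 64.33 µg/mL
k = ln 2 / 16.5 = 0.04201 h⁻¹
C(t) = Css (1 − e^(−kt)) = 64.33 × (1 − e^(−1.462)) = 64.33 × 0.7682 ≈ 49.4 µg/mL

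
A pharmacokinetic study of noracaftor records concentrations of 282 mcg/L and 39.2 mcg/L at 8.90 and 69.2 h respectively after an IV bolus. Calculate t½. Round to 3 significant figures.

21.2 hours

k = ln(C₁/C₂) / (t₂ − t₁) = ln(282/39.2) / (69.2 − 8.90)
  = 1.973 / 60.30 = 0.03272 h⁻¹
t½ = ln 2 / k = ln 2 / 0.03272 ≈ 21.2 hours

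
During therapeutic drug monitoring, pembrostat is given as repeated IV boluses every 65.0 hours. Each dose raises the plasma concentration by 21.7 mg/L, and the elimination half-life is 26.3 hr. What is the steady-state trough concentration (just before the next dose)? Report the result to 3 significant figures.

4.77 mg/L

k = ln 2 / 26.3 = 0.02636 hr⁻¹
Fraction remaining after one interval: e^(−kτ) = e^(−0.02636 × 65.0) = 0.1803
R = 1 / (1 − 0.1803) = 1.220
Css,max = 21.7 × 1.220 = 26.47 mg/L
Css,min = Css,max × e^(−kτ) = 26.47 × 0.1803 ≈ 4.77 mg/L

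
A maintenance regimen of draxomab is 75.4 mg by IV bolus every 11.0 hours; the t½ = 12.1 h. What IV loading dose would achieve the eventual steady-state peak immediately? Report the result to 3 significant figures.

161 mg

k = ln 2 / 12.1 = 0.05728 h⁻¹
Accumulation ratio R = 1 / (1 − e^(−kτ)) = 1 / (1 − e^(−0.05728×11.0)) = 1 / (1 − 0.5325) = 2.139
Loading dose = maintenance dose × R = 75.4 × 2.139 ≈ 161 mg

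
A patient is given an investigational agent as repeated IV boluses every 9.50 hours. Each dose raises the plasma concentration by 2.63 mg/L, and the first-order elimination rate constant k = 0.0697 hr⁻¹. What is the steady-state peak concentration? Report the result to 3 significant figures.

Fraction remaining after one interval: e^(−kτ) = e^(−0.06970 × 9.50) = 0.5157
R = 1 / (1 − 0.5157) = 2.065
Css,max = 2.63 × 2.065 ≈ 5.43 mg/L

5.43 mg/L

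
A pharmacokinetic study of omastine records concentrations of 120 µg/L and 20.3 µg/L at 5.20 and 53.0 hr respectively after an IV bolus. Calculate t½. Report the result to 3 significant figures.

18.6 hours

k = ln(C₁/C₂) / (t₂ − t₁) = ln(120/20.3) / (53.0 − 5.20)
  = 1.777 / 47.80 = 0.03717 hr⁻¹
t½ = ln 2 / k = ln 2 / 0.03717 ≈ 18.6 hours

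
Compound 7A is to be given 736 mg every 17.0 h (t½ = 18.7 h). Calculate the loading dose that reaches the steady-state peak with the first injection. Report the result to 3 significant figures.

1570 mg

k = ln 2 / 18.7 = 0.03707 h⁻¹
Accumulation ratio R = 1 / (1 − e^(−kτ)) = 1 / (1 − e^(−0.03707×17.0)) = 1 / (1 − 0.5325) = 2.139
Loading dose = maintenance dose × R = 736 × 2.139 ≈ 1570 mg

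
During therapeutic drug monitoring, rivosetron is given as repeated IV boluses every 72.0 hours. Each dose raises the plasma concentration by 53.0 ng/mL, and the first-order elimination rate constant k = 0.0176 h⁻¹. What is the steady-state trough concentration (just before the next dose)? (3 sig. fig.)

20.8 ng/mL

Fraction remaining after one interval: e^(−kτ) = e^(−0.01760 × 72.0) = 0.2816
R = 1 / (1 − 0.2816) = 1.392
Css,max = 53.0 × 1.392 = 73.78 ng/mL
Css,min = Css,max × e^(−kτ) = 73.78 × 0.2816 ≈ 20.8 ng/mL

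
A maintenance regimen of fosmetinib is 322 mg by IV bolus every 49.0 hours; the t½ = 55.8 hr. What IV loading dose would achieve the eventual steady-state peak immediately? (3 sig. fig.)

k = ln 2 / 55.8 = 0.01242 hr⁻¹
Accumulation ratio R = 1 / (1 − e^(−kτ)) = 1 / (1 − e^(−0.01242×49.0)) = 1 / (1 − 0.5441) = 2.193
Loading dose = maintenance dose × R = 322 × 2.193 ≈ 706 mg

706 mg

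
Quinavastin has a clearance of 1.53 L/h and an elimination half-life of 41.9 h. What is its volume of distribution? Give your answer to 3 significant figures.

k = ln 2 / t½ = ln 2 / 41.9 = 0.01654 h⁻¹
V = CL / k = 1.53 / 0.01654 ≈ 92.5 L

92.5 L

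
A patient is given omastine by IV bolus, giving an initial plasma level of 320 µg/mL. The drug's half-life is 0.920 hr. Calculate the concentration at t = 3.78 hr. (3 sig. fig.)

k = ln 2 / 0.920 = 0.7534 hr⁻¹
C(t) = C₀ e^(−kt) = 320 × e^(−0.7534 × 3.78) = 320 × e^(−2.848) = 320 × 0.05796 ≈ 18.5 µg/mL

18.5 µg/mL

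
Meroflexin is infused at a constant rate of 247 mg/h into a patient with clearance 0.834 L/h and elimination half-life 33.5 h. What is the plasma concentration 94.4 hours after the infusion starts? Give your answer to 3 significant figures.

254 mg/L

Css = rate / CL = 247 / 0.834 = 296.2 mg/L
k = ln 2 / 33.5 = 0.02069 h⁻¹
C(t) = Css (1 − e^(−kt)) = 296.2 × (1 − e^(−1.953)) = 296.2 × 0.8582 ≈ 254 mg/L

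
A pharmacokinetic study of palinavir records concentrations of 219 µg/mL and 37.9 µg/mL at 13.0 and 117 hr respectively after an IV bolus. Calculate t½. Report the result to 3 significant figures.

k = ln(C₁/C₂) / (t₂ − t₁) = ln(219/37.9) / (117 − 13.0)
  = 1.754 / 104.0 = 0.01687 hr⁻¹
t½ = ln 2 / k = ln 2 / 0.01687 ≈ 41.1 hours

41.1 hours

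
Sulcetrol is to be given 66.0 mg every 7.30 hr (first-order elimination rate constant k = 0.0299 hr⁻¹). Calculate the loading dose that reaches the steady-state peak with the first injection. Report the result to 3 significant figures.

337 mg

Accumulation ratio R = 1 / (1 − e^(−kτ)) = 1 / (1 − e^(−0.02990×7.30)) = 1 / (1 − 0.8039) = 5.100
Loading dose = maintenance dose × R = 66.0 × 5.100 ≈ 337 mg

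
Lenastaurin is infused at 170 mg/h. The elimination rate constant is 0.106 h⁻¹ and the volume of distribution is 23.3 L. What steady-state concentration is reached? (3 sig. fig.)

CL = k · V = 0.106 × 23.3 = 2.470 L/h
Css = rate / CL = 170 / 2.470 ≈ 68.8 µg/mL

68.8 µg/mL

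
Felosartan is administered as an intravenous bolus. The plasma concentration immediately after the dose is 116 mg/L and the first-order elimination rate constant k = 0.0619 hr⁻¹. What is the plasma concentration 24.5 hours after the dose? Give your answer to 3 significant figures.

25.5 mg/L

C(t) = C₀ e^(−kt) = 116 × e^(−0.06190 × 24.5) = 116 × e^(−1.517) = 116 × 0.2195 ≈ 25.5 mg/L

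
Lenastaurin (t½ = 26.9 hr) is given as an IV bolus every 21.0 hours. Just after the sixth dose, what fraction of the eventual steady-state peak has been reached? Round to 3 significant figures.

0.961

k = ln 2 / 26.9 = 0.02577 hr⁻¹
f_n = 1 − e^(−nkτ) = 1 − e^(−6 × 0.02577 × 21.0) = 1 − e^(−3.247) = 1 − 0.03890 ≈ 0.961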